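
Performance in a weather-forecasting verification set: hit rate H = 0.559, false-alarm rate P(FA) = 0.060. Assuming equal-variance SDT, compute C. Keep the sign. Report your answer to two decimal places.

z(0.559) = 0.148, z(0.060) = -1.555
c = −½·[z(H) + z(FA)] = −0.5 × (0.148 + (-1.555)) = 0.7035

C = 0.70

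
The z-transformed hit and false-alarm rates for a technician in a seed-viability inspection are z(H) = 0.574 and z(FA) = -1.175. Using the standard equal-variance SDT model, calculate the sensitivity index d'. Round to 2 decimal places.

d' = z(H) − z(FA) = 0.574 − (-1.175) = 1.749

d' = 1.75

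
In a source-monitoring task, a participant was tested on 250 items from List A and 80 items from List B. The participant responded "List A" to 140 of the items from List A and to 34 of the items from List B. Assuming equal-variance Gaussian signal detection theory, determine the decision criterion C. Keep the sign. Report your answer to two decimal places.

C = 0.02

H = 140/250 = 0.5600
FA = 34/80 = 0.4250
z(0.5600) = 0.151, z(0.4250) = -0.189
c = −½·[z(H) + z(FA)] = −0.5 × (0.151 + (-0.189)) = 0.019
c > 0: the participant has a conservative response bias.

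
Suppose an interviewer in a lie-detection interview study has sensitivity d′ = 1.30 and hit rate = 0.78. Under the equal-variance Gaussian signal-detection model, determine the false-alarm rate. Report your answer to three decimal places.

false-alarm rate = 0.299

z(hit rate) = z(0.78) = 0.7722
z(FA) = z(H) − d' = 0.7722 − 1.30 = -0.5278
false-alarm rate = Φ(-0.5278) = 0.2988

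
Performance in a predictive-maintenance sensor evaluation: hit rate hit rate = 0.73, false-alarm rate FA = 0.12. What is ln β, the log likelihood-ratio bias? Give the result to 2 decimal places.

ln β = 0.50

z(0.73) = 0.613, z(0.12) = -1.175
ln β = −½·[z(H)² − z(FA)²] = −0.5 × (0.376 − 1.381) = 0.5025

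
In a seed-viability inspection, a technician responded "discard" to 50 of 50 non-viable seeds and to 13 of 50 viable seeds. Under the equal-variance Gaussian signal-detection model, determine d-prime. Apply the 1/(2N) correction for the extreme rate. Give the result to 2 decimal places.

d-prime = 2.97

The hit rate is 50/50 = 1, so apply the 1/(2N) correction: H → 1 − 1/(2·50) = 0.99000.
z(H) = z(0.99000) = 2.326
z(FA) = z(0.26000) = -0.643
d' = 2.326 − (-0.643) = 2.969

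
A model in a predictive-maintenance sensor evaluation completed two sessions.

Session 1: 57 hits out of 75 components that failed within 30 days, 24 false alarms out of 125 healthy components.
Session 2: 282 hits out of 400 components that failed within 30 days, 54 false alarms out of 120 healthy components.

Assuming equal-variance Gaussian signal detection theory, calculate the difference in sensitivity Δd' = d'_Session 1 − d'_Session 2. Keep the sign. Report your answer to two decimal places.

Δd' = 0.91

Session 1: z(0.7600) = 0.706, z(0.1920) = -0.871, d' = 1.577
Session 2: z(0.7050) = 0.539, z(0.4500) = -0.126, d' = 0.665
Δd' = d'_Session 1 − d'_Session 2 = 1.577 − 0.665 = 0.912
Session 1 has the higher sensitivity.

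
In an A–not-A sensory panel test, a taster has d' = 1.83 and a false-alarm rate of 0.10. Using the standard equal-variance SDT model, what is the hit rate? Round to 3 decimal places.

z(false-alarm rate) = z(0.10) = -1.2816
z(H) = z(FA) + d' = -1.2816 + 1.83 = 0.5484
hit rate = Φ(0.5484) = 0.7083

hit rate = 0.708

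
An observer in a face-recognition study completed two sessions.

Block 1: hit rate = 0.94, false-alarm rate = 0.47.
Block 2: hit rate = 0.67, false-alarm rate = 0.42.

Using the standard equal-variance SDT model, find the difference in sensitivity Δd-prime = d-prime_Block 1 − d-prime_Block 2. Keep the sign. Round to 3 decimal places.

Block 1: z(0.94) = 1.5548, z(0.47) = -0.0753, d' = 1.6301
Block 2: z(0.67) = 0.4399, z(0.42) = -0.2019, d' = 0.6418
Δd' = d'_Block 1 − d'_Block 2 = 1.6301 − 0.6418 = 0.9883
Block 1 has the higher sensitivity.

Δd-prime = 0.988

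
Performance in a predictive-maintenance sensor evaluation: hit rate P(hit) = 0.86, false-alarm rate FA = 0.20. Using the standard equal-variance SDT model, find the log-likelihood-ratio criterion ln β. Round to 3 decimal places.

z(H) = z(0.86) = 1.0803
z(FA) = z(0.20) = -0.8416
ln β = −½·[z(H)² − z(FA)²] = −0.5 × (1.1670 − 0.7083) = -0.22935

ln β = -0.229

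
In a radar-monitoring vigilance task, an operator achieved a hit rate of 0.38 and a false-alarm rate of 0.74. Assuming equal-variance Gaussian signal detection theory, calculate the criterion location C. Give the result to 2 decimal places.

C = -0.17

Φ⁻¹(H) = Φ⁻¹(0.38) = -0.305
Φ⁻¹(FA) = Φ⁻¹(0.74) = 0.643
c = −½·[z(H) + z(FA)] = −0.5 × (-0.305 + 0.643) = -0.169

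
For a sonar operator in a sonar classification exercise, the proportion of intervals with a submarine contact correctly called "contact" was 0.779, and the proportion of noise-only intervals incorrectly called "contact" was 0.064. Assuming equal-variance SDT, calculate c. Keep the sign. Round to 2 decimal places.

z(H) = 0.7688
z(FA) = -1.5220
c = −½·[z(H) + z(FA)] = −0.5 × (0.7688 + (-1.5220)) = 0.3766

c = 0.38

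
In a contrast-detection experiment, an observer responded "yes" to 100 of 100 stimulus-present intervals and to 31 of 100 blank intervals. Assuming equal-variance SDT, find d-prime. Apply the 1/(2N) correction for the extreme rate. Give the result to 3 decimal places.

The hit rate is 100/100 = 1, so apply the 1/(2N) correction: H → 1 − 1/(2·100) = 0.99500.
z(H) = z(0.99500) = 2.5758
z(FA) = z(0.31000) = -0.4959
d' = 2.5758 − (-0.4959) = 3.0717

d-prime = 3.072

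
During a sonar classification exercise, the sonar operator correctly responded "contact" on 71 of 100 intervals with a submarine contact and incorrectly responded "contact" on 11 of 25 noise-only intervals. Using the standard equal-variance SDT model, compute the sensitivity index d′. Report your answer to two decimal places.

d′ = 0.70

H = 71/100 = 0.7100
FA = 11/25 = 0.4400
z(H) = 0.553
z(FA) = -0.151
d' = z(H) − z(FA) = 0.553 − (-0.151) = 0.704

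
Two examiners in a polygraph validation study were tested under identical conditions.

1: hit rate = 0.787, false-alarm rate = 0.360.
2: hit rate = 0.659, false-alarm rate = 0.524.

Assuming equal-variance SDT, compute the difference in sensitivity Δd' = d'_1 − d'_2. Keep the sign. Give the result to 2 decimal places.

1: z(0.787) = 0.796, z(0.360) = -0.358, d' = 1.154
2: z(0.659) = 0.410, z(0.524) = 0.060, d' = 0.350
Δd' = d'_1 − d'_2 = 1.154 − 0.350 = 0.804
1 has the higher sensitivity.

Δd' = 0.80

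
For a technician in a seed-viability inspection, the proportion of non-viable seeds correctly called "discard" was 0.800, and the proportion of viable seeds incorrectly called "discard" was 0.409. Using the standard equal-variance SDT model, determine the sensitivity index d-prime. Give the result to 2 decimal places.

d-prime = 1.07

z(H) = 0.8416
z(FA) = -0.2301
d' = z(H) − z(FA) = 0.8416 − (-0.2301) = 1.0717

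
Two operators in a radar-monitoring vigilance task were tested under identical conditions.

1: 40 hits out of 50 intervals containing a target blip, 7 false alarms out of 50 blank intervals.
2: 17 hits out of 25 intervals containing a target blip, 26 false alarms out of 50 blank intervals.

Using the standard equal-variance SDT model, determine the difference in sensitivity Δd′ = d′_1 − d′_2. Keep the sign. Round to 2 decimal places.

1: z(0.8000) = 0.842, z(0.1400) = -1.080, d' = 1.922
2: z(0.6800) = 0.468, z(0.5200) = 0.050, d' = 0.418
Δd' = d'_1 − d'_2 = 1.922 − 0.418 = 1.504
1 has the higher sensitivity.

Δd′ = 1.50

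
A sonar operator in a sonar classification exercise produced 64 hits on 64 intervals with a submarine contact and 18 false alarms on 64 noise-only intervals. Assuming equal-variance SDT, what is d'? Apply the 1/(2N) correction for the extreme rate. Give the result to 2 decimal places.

The hit rate is 64/64 = 1, so apply the 1/(2N) correction: H → 1 − 1/(2·64) = 0.99219.
z(H) = z(0.99219) = 2.418
z(FA) = z(0.28125) = -0.579
d' = 2.418 − (-0.579) = 2.997

d' = 3.00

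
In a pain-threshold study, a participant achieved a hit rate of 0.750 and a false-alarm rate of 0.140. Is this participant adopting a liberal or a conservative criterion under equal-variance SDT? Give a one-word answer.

conservative

z(H) = 0.674, z(FA) = -1.080
c = −½·(z(H) + z(FA)) = 0.203
c > 0 → conservative criterion (biased toward responding “no”).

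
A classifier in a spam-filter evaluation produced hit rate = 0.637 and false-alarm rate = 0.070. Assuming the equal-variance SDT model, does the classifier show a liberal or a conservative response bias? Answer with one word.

z(H) = 0.350, z(FA) = -1.476
c = −½·(z(H) + z(FA)) = 0.563
c > 0 → conservative criterion (biased toward responding “no”).

conservative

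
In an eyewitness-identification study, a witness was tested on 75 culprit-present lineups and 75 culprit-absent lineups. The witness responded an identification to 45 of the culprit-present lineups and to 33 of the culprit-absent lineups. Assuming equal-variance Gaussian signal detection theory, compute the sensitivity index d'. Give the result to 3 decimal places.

H = 45/75 = 0.6000
FA = 33/75 = 0.4400
z(0.6000) = 0.2533, z(0.4400) = -0.1510
d' = z(H) − z(FA) = 0.2533 − (-0.1510) = 0.4043

d' = 0.404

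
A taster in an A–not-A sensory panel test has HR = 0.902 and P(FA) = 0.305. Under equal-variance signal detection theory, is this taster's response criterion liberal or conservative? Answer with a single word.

z(H) = 1.293, z(FA) = -0.510
c = −½·(z(H) + z(FA)) = -0.3915
c < 0 → liberal criterion (biased toward responding “yes”).

liberal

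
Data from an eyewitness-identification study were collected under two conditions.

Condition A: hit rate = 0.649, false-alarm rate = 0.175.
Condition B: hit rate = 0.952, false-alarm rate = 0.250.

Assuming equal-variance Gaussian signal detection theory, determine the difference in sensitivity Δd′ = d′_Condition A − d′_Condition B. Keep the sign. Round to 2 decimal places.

Δd′ = -1.02

Condition A: z(0.649) = 0.383, z(0.175) = -0.935, d' = 1.318
Condition B: z(0.952) = 1.665, z(0.250) = -0.674, d' = 2.339
Δd' = d'_Condition A − d'_Condition B = 1.318 − 2.339 = -1.021
Condition B has the higher sensitivity.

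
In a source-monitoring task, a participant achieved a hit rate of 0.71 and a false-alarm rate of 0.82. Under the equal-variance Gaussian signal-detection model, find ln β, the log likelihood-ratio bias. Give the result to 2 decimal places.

z(H) = 0.553
z(FA) = 0.915
ln β = −½·[z(H)² − z(FA)²] = −0.5 × (0.306 − 0.837) = 0.2655

ln β = 0.27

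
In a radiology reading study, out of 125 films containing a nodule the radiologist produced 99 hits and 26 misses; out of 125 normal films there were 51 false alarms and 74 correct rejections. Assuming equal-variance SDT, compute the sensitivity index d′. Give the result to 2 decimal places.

d′ = 1.05

H = 99/125 = 0.7920
FA = 51/125 = 0.4080
z(0.7920) = 0.813, z(0.4080) = -0.233
d' = z(H) − z(FA) = 0.813 − (-0.233) = 1.046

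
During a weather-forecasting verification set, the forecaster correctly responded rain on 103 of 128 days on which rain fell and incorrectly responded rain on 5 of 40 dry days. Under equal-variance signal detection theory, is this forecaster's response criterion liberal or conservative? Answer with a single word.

conservative

z(H) = 0.858, z(FA) = -1.150
c = −½·(z(H) + z(FA)) = 0.146
c > 0 → conservative criterion (biased toward responding “no”).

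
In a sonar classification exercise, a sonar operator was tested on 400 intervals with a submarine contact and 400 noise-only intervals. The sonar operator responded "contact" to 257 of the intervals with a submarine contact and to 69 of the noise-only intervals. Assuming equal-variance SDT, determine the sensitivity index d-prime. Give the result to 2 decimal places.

d-prime = 1.31

H = 257/400 = 0.6425
FA = 69/400 = 0.1725
Φ⁻¹(H) = Φ⁻¹(0.6425) = 0.365
Φ⁻¹(FA) = Φ⁻¹(0.1725) = -0.944
d' = z(H) − z(FA) = 0.365 − (-0.944) = 1.309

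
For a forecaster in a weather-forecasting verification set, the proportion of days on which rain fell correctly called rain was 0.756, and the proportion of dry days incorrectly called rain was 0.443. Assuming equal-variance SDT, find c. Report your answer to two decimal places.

c = -0.28

Φ⁻¹(H) = 0.693
Φ⁻¹(FA) = -0.143
c = −½·[z(H) + z(FA)] = −0.5 × (0.693 + (-0.143)) = -0.275
c < 0: the forecaster has a liberal response bias.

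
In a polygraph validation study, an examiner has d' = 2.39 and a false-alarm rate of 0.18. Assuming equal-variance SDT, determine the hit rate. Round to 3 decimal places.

z(false-alarm rate) = z(0.18) = -0.9154
z(H) = z(FA) + d' = -0.9154 + 2.39 = 1.4746
hit rate = Φ(1.4746) = 0.9298

hit rate = 0.930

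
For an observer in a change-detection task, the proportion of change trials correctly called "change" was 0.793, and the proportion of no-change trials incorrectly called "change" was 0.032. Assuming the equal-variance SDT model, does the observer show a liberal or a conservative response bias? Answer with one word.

conservative

z(H) = 0.817, z(FA) = -1.852
c = −½·(z(H) + z(FA)) = 0.5175
c > 0 → conservative criterion (biased toward responding “no”).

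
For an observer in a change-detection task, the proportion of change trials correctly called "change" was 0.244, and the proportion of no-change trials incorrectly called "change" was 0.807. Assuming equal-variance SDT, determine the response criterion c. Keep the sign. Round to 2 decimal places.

c = -0.09

z(H) = -0.6935
z(FA) = 0.8669
c = −½·[z(H) + z(FA)] = −0.5 × (-0.6935 + 0.8669) = -0.0867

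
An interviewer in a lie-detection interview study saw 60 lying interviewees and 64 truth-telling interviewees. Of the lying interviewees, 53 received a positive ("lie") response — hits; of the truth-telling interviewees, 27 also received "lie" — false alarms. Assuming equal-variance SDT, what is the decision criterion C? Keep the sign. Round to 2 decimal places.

C = -0.50

H = 53/60 = 0.8833
FA = 27/64 = 0.4219
Φ⁻¹(H) = Φ⁻¹(0.8833) = 1.1916
Φ⁻¹(FA) = Φ⁻¹(0.4219) = -0.1970
c = −½·[z(H) + z(FA)] = −0.5 × (1.1916 + (-0.1970)) = -0.4973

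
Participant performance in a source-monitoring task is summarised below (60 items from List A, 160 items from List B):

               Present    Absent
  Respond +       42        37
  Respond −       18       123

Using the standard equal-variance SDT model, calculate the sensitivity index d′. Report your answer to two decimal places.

d′ = 1.26

H = 42/60 = 0.7000
FA = 37/160 = 0.2313
Φ⁻¹(0.7000) = 0.524, Φ⁻¹(0.2313) = -0.735
d' = z(H) − z(FA) = 0.524 − (-0.735) = 1.259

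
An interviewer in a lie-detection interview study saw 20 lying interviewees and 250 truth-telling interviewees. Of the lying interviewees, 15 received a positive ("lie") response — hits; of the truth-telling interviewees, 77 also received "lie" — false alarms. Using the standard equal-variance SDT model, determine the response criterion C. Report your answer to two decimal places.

C = -0.09

H = 15/20 = 0.7500
FA = 77/250 = 0.3080
z(0.7500) = 0.6745, z(0.3080) = -0.5015
c = −½·[z(H) + z(FA)] = −0.5 × (0.6745 + (-0.5015)) = -0.0865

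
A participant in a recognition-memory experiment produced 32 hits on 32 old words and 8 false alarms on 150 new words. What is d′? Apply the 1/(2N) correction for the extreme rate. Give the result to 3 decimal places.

d′ = 3.767

The hit rate is 32/32 = 1, so apply the 1/(2N) correction: H → 1 − 1/(2·32) = 0.98438.
z(H) = z(0.98438) = 2.1540
z(FA) = z(0.05333) = -1.6134
d' = 2.1540 − (-1.6134) = 3.7674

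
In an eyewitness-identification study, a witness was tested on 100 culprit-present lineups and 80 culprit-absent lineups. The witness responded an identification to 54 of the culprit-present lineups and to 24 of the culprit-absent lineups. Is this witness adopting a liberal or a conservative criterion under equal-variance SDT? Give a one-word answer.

z(H) = 0.100, z(FA) = -0.524
c = −½·(z(H) + z(FA)) = 0.212
c > 0 → conservative criterion (biased toward responding “no”).

conservative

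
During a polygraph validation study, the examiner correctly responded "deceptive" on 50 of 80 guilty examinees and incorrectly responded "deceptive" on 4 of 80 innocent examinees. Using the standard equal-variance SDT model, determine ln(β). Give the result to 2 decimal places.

ln β = 1.30

H = 50/80 = 0.6250
FA = 4/80 = 0.0500
z(H) = z(0.6250) = 0.319
z(FA) = z(0.0500) = -1.645
ln β = −½·[z(H)² − z(FA)²] = −0.5 × (0.102 − 2.706) = 1.302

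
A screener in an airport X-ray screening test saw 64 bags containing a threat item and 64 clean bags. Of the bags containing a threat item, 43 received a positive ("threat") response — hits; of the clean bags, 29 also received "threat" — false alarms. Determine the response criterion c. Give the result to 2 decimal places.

H = 43/64 = 0.6719
FA = 29/64 = 0.4531
z(H) = z(0.6719) = 0.445
z(FA) = z(0.4531) = -0.118
c = −½·[z(H) + z(FA)] = −0.5 × (0.445 + (-0.118)) = -0.1635
c < 0: the screener has a liberal response bias.

c = -0.16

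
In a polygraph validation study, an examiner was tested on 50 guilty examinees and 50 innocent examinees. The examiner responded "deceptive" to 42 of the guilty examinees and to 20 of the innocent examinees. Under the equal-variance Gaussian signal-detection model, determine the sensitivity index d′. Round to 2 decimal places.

d′ = 1.25

H = 42/50 = 0.8400
FA = 20/50 = 0.4000
z(H) = 0.994
z(FA) = -0.253
d' = z(H) − z(FA) = 0.994 − (-0.253) = 1.247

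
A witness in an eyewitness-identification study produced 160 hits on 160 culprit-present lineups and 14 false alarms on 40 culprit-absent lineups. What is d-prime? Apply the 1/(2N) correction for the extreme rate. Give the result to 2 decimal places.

The hit rate is 160/160 = 1, so apply the 1/(2N) correction: H → 1 − 1/(2·160) = 0.99687.
z(H) = z(0.99687) = 2.734
z(FA) = z(0.35000) = -0.385
d' = 2.734 − (-0.385) = 3.119

d-prime = 3.12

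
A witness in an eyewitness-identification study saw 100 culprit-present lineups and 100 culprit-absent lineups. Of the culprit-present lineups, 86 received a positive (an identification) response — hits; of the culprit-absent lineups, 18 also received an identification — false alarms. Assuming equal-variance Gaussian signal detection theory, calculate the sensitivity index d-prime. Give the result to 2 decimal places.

d-prime = 2.00

H = 86/100 = 0.8600
FA = 18/100 = 0.1800
z(0.8600) = 1.0803, z(0.1800) = -0.9154
d' = z(H) − z(FA) = 1.0803 − (-0.9154) = 1.9957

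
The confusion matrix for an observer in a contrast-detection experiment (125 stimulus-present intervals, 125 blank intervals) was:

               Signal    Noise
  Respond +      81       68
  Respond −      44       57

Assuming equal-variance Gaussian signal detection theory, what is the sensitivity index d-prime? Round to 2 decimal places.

d-prime = 0.27

H = 81/125 = 0.6480
FA = 68/125 = 0.5440
z(0.6480) = 0.3799, z(0.5440) = 0.1105
d' = z(H) − z(FA) = 0.3799 − 0.1105 = 0.2694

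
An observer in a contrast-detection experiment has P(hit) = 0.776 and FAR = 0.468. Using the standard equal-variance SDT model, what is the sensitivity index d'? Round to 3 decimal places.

d' = 0.839

Φ⁻¹(0.776) = 0.7588, Φ⁻¹(0.468) = -0.0803
d' = z(H) − z(FA) = 0.7588 − (-0.0803) = 0.8391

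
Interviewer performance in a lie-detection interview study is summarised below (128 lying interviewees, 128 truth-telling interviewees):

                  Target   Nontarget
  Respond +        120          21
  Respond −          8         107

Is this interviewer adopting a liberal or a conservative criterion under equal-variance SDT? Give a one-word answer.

liberal

z(H) = 1.534, z(FA) = -0.978
c = −½·(z(H) + z(FA)) = -0.278
c < 0 → liberal criterion (biased toward responding “yes”).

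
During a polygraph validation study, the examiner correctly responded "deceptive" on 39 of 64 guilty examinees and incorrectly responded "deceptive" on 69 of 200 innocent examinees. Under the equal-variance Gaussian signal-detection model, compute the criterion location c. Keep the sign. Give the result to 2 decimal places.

c = 0.06

H = 39/64 = 0.6094
FA = 69/200 = 0.3450
z(H) = z(0.6094) = 0.2778
z(FA) = z(0.3450) = -0.3989
c = −½·[z(H) + z(FA)] = −0.5 × (0.2778 + (-0.3989)) = 0.06055
c > 0: the examiner has a conservative response bias.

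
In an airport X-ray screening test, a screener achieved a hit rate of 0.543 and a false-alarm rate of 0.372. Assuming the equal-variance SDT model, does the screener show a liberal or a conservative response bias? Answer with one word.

z(H) = 0.108, z(FA) = -0.327
c = −½·(z(H) + z(FA)) = 0.1095
c > 0 → conservative criterion (biased toward responding “no”).

conservative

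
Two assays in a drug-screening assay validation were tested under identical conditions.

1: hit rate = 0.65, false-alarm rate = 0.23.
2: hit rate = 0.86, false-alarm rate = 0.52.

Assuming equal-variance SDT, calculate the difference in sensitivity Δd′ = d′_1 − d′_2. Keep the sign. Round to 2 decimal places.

Δd′ = 0.09

1: z(0.65) = 0.385, z(0.23) = -0.739, d' = 1.124
2: z(0.86) = 1.080, z(0.52) = 0.050, d' = 1.030
Δd' = d'_1 − d'_2 = 1.124 − 1.030 = 0.094
1 has the higher sensitivity.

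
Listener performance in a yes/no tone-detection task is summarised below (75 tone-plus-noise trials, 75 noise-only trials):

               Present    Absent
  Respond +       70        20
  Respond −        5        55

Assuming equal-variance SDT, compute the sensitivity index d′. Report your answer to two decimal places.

d′ = 2.12

H = 70/75 = 0.9333
FA = 20/75 = 0.2667
z(0.9333) = 1.5008, z(0.2667) = -0.6228
d' = z(H) − z(FA) = 1.5008 − (-0.6228) = 2.1236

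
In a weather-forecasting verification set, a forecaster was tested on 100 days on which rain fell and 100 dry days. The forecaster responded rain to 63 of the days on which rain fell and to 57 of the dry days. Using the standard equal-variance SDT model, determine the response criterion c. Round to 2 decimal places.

H = 63/100 = 0.6300
FA = 57/100 = 0.5700
z(H) = z(0.6300) = 0.3319
z(FA) = z(0.5700) = 0.1764
c = −½·[z(H) + z(FA)] = −0.5 × (0.3319 + 0.1764) = -0.25415

c = -0.25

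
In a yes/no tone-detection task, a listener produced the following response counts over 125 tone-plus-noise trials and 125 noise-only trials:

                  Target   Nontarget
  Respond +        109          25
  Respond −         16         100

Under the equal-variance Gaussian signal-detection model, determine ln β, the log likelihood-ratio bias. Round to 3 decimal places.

H = 109/125 = 0.8720
FA = 25/125 = 0.2000
Φ⁻¹(0.8720) = 1.1359, Φ⁻¹(0.2000) = -0.8416
ln β = −½·[z(H)² − z(FA)²] = −0.5 × (1.2903 − 0.7083) = -0.2910

ln β = -0.291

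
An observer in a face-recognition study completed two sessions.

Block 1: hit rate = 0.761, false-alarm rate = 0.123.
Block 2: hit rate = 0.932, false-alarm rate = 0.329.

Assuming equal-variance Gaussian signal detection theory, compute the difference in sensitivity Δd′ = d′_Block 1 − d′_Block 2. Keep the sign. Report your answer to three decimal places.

Δd′ = -0.064

Block 1: z(0.761) = 0.7095, z(0.123) = -1.1601, d' = 1.8696
Block 2: z(0.932) = 1.4909, z(0.329) = -0.4427, d' = 1.9336
Δd' = d'_Block 1 − d'_Block 2 = 1.8696 − 1.9336 = -0.0640
Block 2 has the higher sensitivity.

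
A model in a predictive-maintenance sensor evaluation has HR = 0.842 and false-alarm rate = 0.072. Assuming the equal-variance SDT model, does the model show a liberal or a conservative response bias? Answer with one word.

z(H) = 1.003, z(FA) = -1.461
c = −½·(z(H) + z(FA)) = 0.229
c > 0 → conservative criterion (biased toward responding “no”).

conservative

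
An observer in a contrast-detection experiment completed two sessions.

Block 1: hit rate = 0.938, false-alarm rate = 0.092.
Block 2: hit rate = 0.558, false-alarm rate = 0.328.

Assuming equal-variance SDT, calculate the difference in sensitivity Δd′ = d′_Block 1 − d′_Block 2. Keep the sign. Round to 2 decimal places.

Δd′ = 2.28

Block 1: z(0.938) = 1.538, z(0.092) = -1.329, d' = 2.867
Block 2: z(0.558) = 0.146, z(0.328) = -0.445, d' = 0.591
Δd' = d'_Block 1 − d'_Block 2 = 2.867 − 0.591 = 2.276
Block 1 has the higher sensitivity.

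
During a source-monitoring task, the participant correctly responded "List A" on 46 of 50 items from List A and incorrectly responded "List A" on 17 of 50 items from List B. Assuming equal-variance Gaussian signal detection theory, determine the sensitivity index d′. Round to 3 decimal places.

d′ = 1.818

H = 46/50 = 0.9200
FA = 17/50 = 0.3400
Φ⁻¹(0.9200) = 1.4051, Φ⁻¹(0.3400) = -0.4125
d' = z(H) − z(FA) = 1.4051 − (-0.4125) = 1.8176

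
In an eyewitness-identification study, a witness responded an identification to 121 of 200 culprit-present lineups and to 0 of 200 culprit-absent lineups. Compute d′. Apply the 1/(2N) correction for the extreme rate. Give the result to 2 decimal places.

d′ = 3.07

The false-alarm rate is 0/200 = 0, so apply the 1/(2N) correction: FA → 1/(2·200) = 0.00250.
z(H) = z(0.60500) = 0.266
z(FA) = z(0.00250) = -2.807
d' = 0.266 − (-2.807) = 3.073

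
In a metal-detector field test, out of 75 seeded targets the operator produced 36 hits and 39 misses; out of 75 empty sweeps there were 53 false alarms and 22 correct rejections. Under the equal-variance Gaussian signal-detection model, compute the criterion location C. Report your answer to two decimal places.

C = -0.25

H = 36/75 = 0.4800
FA = 53/75 = 0.7067
Φ⁻¹(H) = Φ⁻¹(0.4800) = -0.050
Φ⁻¹(FA) = Φ⁻¹(0.7067) = 0.544
c = −½·[z(H) + z(FA)] = −0.5 × (-0.050 + 0.544) = -0.247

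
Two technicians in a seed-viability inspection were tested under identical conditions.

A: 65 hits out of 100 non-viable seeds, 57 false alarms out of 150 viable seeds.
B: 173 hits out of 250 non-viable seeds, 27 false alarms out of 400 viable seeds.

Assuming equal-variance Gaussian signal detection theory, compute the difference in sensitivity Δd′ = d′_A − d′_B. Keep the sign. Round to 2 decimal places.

A: z(0.6500) = 0.385, z(0.3800) = -0.305, d' = 0.690
B: z(0.6920) = 0.502, z(0.0675) = -1.495, d' = 1.997
Δd' = d'_A − d'_B = 0.690 − 1.997 = -1.307
B has the higher sensitivity.

Δd′ = -1.31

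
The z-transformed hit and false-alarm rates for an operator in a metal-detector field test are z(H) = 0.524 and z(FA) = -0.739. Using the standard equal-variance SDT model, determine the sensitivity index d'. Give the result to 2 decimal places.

d' = z(H) − z(FA) = 0.524 − (-0.739) = 1.263

d' = 1.26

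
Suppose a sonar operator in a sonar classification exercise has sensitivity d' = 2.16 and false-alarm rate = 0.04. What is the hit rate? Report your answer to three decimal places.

z(false-alarm rate) = z(0.04) = -1.7507
z(H) = z(FA) + d' = -1.7507 + 2.16 = 0.4093
hit rate = Φ(0.4093) = 0.6588

hit rate = 0.659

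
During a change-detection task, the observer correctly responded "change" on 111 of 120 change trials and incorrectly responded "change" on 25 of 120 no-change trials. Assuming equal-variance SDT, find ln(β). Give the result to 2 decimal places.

H = 111/120 = 0.9250
FA = 25/120 = 0.2083
z(H) = 1.440
z(FA) = -0.812
ln β = −½·[z(H)² − z(FA)²] = −0.5 × (2.074 − 0.659) = -0.7075

ln β = -0.71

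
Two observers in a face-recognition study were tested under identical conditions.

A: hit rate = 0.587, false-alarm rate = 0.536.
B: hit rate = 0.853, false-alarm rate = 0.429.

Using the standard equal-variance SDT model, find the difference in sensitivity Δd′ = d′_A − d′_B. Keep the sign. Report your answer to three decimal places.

A: z(0.587) = 0.2198, z(0.536) = 0.0904, d' = 0.1294
B: z(0.853) = 1.0494, z(0.429) = -0.1789, d' = 1.2283
Δd' = d'_A − d'_B = 0.1294 − 1.2283 = -1.0989
B has the higher sensitivity.

Δd′ = -1.099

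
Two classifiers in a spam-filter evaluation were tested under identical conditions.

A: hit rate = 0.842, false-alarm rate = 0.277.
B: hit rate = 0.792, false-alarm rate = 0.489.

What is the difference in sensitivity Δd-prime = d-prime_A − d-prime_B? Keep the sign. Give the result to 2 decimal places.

Δd-prime = 0.75

A: z(0.842) = 1.003, z(0.277) = -0.592, d' = 1.595
B: z(0.792) = 0.813, z(0.489) = -0.028, d' = 0.841
Δd' = d'_A − d'_B = 1.595 − 0.841 = 0.754
A has the higher sensitivity.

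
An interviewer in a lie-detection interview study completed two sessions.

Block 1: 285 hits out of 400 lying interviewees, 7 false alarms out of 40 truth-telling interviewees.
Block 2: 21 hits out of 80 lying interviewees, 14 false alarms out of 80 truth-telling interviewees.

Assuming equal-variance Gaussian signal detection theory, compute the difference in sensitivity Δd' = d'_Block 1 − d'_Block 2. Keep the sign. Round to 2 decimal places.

Block 1: z(0.7125) = 0.561, z(0.1750) = -0.935, d' = 1.496
Block 2: z(0.2625) = -0.636, z(0.1750) = -0.935, d' = 0.299
Δd' = d'_Block 1 − d'_Block 2 = 1.496 − 0.299 = 1.197
Block 1 has the higher sensitivity.

Δd' = 1.20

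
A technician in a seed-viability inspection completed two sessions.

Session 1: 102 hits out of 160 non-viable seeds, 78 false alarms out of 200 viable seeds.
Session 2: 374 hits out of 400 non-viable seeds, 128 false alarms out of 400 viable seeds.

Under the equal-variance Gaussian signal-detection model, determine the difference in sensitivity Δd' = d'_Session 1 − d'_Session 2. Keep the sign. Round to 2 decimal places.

Δd' = -1.35

Session 1: z(0.6375) = 0.352, z(0.3900) = -0.279, d' = 0.631
Session 2: z(0.9350) = 1.514, z(0.3200) = -0.468, d' = 1.982
Δd' = d'_Session 1 − d'_Session 2 = 0.631 − 1.982 = -1.351
Session 2 has the higher sensitivity.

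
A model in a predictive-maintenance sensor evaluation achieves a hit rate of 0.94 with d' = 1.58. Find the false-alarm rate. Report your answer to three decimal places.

false-alarm rate = 0.490

z(hit rate) = z(0.94) = 1.5548
z(FA) = z(H) − d' = 1.5548 − 1.58 = -0.0252
false-alarm rate = Φ(-0.0252) = 0.4899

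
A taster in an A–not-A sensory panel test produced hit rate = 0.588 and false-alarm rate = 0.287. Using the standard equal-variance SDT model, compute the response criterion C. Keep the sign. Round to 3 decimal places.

C = 0.170

z(H) = z(0.588) = 0.2224
z(FA) = z(0.287) = -0.5622
c = −½·[z(H) + z(FA)] = −0.5 × (0.2224 + (-0.5622)) = 0.1699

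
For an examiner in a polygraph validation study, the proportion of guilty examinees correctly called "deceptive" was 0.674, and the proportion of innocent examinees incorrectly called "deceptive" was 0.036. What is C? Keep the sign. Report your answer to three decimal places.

C = 0.674

z(H) = z(0.674) = 0.4510
z(FA) = z(0.036) = -1.7991
c = −½·[z(H) + z(FA)] = −0.5 × (0.4510 + (-1.7991)) = 0.67405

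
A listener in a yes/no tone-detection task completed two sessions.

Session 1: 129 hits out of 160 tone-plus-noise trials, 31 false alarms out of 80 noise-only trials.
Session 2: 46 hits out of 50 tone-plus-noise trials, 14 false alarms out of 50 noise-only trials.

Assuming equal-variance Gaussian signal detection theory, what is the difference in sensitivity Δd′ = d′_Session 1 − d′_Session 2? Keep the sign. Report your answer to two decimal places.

Session 1: z(0.8063) = 0.864, z(0.3875) = -0.286, d' = 1.150
Session 2: z(0.9200) = 1.405, z(0.2800) = -0.583, d' = 1.988
Δd' = d'_Session 1 − d'_Session 2 = 1.150 − 1.988 = -0.838
Session 2 has the higher sensitivity.

Δd′ = -0.84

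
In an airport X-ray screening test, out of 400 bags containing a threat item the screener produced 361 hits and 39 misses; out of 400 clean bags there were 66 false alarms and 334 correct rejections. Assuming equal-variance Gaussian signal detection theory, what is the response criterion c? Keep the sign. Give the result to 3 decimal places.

H = 361/400 = 0.9025
FA = 66/400 = 0.1650
Φ⁻¹(0.9025) = 1.2959, Φ⁻¹(0.1650) = -0.9741
c = −½·[z(H) + z(FA)] = −0.5 × (1.2959 + (-0.9741)) = -0.1609
c < 0: the screener has a liberal response bias.

c = -0.161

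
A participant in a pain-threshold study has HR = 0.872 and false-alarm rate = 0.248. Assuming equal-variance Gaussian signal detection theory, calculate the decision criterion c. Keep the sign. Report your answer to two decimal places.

c = -0.23

z(H) = z(0.872) = 1.1359
z(FA) = z(0.248) = -0.6808
c = −½·[z(H) + z(FA)] = −0.5 × (1.1359 + (-0.6808)) = -0.22755
c < 0: the participant has a liberal response bias.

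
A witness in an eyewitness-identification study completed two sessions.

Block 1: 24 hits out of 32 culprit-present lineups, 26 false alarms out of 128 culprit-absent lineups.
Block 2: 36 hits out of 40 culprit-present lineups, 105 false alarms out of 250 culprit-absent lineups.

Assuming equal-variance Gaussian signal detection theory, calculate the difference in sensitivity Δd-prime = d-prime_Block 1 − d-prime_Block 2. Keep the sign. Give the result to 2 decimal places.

Δd-prime = 0.02

Block 1: z(0.7500) = 0.674, z(0.2031) = -0.831, d' = 1.505
Block 2: z(0.9000) = 1.282, z(0.4200) = -0.202, d' = 1.484
Δd' = d'_Block 1 − d'_Block 2 = 1.505 − 1.484 = 0.021
Block 1 has the higher sensitivity.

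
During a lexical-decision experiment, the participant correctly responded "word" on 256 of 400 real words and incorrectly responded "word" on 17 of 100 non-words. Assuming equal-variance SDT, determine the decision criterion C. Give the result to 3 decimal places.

C = 0.298

H = 256/400 = 0.6400
FA = 17/100 = 0.1700
z(H) = z(0.6400) = 0.3585
z(FA) = z(0.1700) = -0.9542
c = −½·[z(H) + z(FA)] = −0.5 × (0.3585 + (-0.9542)) = 0.29785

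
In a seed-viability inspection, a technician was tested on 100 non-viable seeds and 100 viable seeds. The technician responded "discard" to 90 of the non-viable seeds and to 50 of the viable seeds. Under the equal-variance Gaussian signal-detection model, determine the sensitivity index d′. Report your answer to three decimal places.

H = 90/100 = 0.9000
FA = 50/100 = 0.5000
z(0.9000) = 1.2816, z(0.5000) = 0.0000
d' = z(H) − z(FA) = 1.2816 − 0.0000 = 1.2816

d′ = 1.282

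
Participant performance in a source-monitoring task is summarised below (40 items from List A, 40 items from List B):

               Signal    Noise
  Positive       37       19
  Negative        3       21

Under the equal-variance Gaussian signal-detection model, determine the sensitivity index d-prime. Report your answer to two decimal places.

H = 37/40 = 0.9250
FA = 19/40 = 0.4750
z(0.9250) = 1.440, z(0.4750) = -0.063
d' = z(H) − z(FA) = 1.440 − (-0.063) = 1.503

d-prime = 1.50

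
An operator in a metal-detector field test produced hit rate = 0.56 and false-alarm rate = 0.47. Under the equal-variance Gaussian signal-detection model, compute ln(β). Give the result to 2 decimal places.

ln β = -0.01

Φ⁻¹(H) = Φ⁻¹(0.56) = 0.151
Φ⁻¹(FA) = Φ⁻¹(0.47) = -0.075
ln β = −½·[z(H)² − z(FA)²] = −0.5 × (0.023 − 0.006) = -0.0085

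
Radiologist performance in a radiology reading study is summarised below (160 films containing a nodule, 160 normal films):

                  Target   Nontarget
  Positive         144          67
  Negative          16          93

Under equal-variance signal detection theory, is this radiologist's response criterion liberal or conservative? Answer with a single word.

z(H) = 1.282, z(FA) = -0.205
c = −½·(z(H) + z(FA)) = -0.5385
c < 0 → liberal criterion (biased toward responding “yes”).

liberal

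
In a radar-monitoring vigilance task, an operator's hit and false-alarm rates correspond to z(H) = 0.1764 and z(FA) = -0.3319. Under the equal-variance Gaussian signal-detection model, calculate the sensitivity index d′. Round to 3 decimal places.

d' = z(H) − z(FA) = 0.1764 − (-0.3319) = 0.5083

d′ = 0.508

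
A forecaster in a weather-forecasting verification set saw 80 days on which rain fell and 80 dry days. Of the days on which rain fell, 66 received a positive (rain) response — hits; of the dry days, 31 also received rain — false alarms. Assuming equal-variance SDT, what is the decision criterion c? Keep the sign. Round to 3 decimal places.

c = -0.324

H = 66/80 = 0.8250
FA = 31/80 = 0.3875
Φ⁻¹(H) = Φ⁻¹(0.8250) = 0.9346
Φ⁻¹(FA) = Φ⁻¹(0.3875) = -0.2858
c = −½·[z(H) + z(FA)] = −0.5 × (0.9346 + (-0.2858)) = -0.3244
c < 0: the forecaster has a liberal response bias.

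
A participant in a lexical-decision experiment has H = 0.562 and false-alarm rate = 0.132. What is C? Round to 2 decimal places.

z(H) = 0.1560
z(FA) = -1.1170
c = −½·[z(H) + z(FA)] = −0.5 × (0.1560 + (-1.1170)) = 0.4805
c > 0: the participant has a conservative response bias.

C = 0.48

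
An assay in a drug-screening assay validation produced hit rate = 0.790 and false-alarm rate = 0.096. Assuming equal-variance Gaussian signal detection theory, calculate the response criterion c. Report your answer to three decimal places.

Φ⁻¹(0.790) = 0.8064, Φ⁻¹(0.096) = -1.3047
c = −½·[z(H) + z(FA)] = −0.5 × (0.8064 + (-1.3047)) = 0.24915

c = 0.249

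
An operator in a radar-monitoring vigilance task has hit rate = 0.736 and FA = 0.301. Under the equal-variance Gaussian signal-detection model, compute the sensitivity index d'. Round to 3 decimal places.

d' = 1.153

z(H) = 0.6311
z(FA) = -0.5215
d' = z(H) − z(FA) = 0.6311 − (-0.5215) = 1.1526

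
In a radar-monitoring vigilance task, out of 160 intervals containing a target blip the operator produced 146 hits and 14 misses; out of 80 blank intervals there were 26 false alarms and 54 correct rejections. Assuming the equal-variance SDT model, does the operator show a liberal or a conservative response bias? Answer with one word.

z(H) = 1.356, z(FA) = -0.454
c = −½·(z(H) + z(FA)) = -0.451
c < 0 → liberal criterion (biased toward responding “yes”).

liberal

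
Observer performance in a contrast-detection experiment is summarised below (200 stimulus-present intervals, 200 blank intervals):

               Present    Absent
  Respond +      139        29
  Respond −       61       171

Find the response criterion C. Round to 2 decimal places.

H = 139/200 = 0.6950
FA = 29/200 = 0.1450
z(H) = 0.5101
z(FA) = -1.0581
c = −½·[z(H) + z(FA)] = −0.5 × (0.5101 + (-1.0581)) = 0.2740

C = 0.27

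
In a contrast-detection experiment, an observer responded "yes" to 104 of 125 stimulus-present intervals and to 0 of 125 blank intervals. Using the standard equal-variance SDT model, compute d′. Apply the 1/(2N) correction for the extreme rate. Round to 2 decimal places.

d′ = 3.61

The false-alarm rate is 0/125 = 0, so apply the 1/(2N) correction: FA → 1/(2·125) = 0.00400.
z(H) = z(0.83200) = 0.962
z(FA) = z(0.00400) = -2.652
d' = 0.962 − (-2.652) = 3.614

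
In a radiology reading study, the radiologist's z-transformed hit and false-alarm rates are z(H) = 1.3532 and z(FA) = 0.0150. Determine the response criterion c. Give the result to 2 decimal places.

c = -0.68

c = −½·[z(H) + z(FA)] = −½·(1.3532 + 0.0150) = -0.6841
c < 0: the radiologist has a liberal response bias.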